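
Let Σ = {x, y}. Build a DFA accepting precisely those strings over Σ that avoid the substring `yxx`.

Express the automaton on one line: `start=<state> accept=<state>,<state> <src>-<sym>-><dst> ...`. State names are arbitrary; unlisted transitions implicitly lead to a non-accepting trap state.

start=s0 accept=s0,s1,s2 s0-x->s0 s0-y->s1 s1-x->s2 s1-y->s1 s2-x->s3 s2-y->s1 s3-x->s3 s3-y->s3

Track partial matches of the forbidden pattern `yxx`. State s3 is a dead state reached once `yxx` has occurred; every other state accepts. s0 means no part of `yxx` is currently matched.
With 4 states:
        x   y  
>* s0   s0  s1 
 * s1   s2  s1 
 * s2   s3  s1 
   s3   s3  s3 
(> = start, * = accepting)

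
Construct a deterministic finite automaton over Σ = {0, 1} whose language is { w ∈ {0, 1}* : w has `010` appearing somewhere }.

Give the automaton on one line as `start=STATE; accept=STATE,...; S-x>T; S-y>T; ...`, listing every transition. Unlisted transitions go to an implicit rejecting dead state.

start=A; accept=D; A-0>B; A-1>A; B-0>B; B-1>C; C-0>D; C-1>A; D-0>D; D-1>D

States A..C record the length of the longest prefix of `010` that matches the current input suffix. Reaching D means `010` has been seen, and we stay there forever. Accept from D.
       0  1 
>  A   B  A 
   B   B  C 
   C   D  A 
 * D   D  D 
(> = start, * = accepting)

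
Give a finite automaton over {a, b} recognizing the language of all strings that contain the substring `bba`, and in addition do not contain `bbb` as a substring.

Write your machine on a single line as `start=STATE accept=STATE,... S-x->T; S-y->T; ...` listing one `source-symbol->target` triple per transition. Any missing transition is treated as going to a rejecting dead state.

start=q0; accept=q3,q5,q6; q0-a->q0; q0-b->q1; q1-a->q0; q1-b->q2; q2-a->q3; q2-b->q4; q3-a->q3; q3-b->q5; q4-a->q4; q4-b->q4; q5-a->q3; q5-b->q6; q6-a->q3; q6-b->q4

Handle the two conditions separately and then intersect. One (4 states) tracks whether and how much of `bba` has been seen; the other (4 states) tracks partial matches of the forbidden pattern `bbb`. Each combined state is a pair, one component from each; accept when both components accept. Equivalent product states are then merged.
7 states suffice.
        a   b  
>  q0   q0  q1 
   q1   q0  q2 
   q2   q3  q4 
 * q3   q3  q5 
   q4   q4  q4 
 * q5   q3  q6 
 * q6   q3  q4 
(> = start, * = accepting)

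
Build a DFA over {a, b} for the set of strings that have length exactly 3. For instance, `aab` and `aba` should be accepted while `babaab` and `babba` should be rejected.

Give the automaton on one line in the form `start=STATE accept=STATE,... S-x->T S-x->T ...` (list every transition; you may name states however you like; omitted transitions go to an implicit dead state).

start=S0 accept=S3 S0-a->S1 S0-b->S1 S1-a->S2 S1-b->S2 S2-a->S3 S2-b->S3 S3-a->S4 S3-b->S4 S4-a->S4 S4-b->S4

We only need to distinguish lengths 0, 1, …, 3, and '>3'. Chain S0 → S1 → S2 → S3 → S4 on every symbol, with S4 looping. Accepting states: {S3}.
With 5 states:
        a   b  
>  S0   S1  S1 
   S1   S2  S2 
   S2   S3  S3 
 * S3   S4  S4 
   S4   S4  S4 
(> = start, * = accepting)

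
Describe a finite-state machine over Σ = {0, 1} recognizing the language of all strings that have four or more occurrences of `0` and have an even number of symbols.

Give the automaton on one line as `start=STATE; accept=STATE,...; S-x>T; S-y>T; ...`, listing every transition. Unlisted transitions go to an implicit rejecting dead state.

Build one automaton per condition and run them in lockstep. One (6 states) tracks the count of `0`s, saturating at 5; the other (2 states) tracks the input length modulo 2. Each combined state is a pair, one component from each; accept when both components accept.
12 states suffice.
          0    1  
>  q0     q1   q2 
   q1     q3   q4 
   q2     q4   q0 
   q3     q5   q6 
   q4     q6   q1 
   q5     q7   q8 
   q6     q8   q3 
 * q7     q9  q10 
   q8    q10   q5 
   q9    q11  q11 
   q10   q11   q7 
 * q11    q9   q9 
(> = start, * = accepting)

start=q0; accept=q7,q11; q0-0>q1; q0-1>q2; q1-0>q3; q1-1>q4; q2-0>q4; q2-1>q0; q3-0>q5; q3-1>q6; q4-0>q6; q4-1>q1; q5-0>q7; q5-1>q8; q6-0>q8; q6-1>q3; q7-0>q9; q7-1>q10; q8-0>q10; q8-1>q5; q9-0>q11; q9-1>q11; q10-0>q11; q10-1>q7; q11-0>q9; q11-1>q9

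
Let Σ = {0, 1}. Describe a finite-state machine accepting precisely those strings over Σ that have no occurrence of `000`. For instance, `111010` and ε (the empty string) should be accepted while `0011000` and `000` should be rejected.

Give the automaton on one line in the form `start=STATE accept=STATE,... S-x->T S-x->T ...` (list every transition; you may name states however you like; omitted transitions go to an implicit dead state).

This is the complement of 'contains `000`'. Use the same substring-matching states — q0 through q3 holding how much of `000` has just been matched — but flip the accepting set: everything except the trap q3 accepts.
        0   1  
>* q0   q1  q0 
 * q1   q2  q0 
 * q2   q3  q0 
   q3   q3  q3 
(> = start, * = accepting)

start=q0 accept=q0,q1,q2 q0-0->q1 q0-1->q0 q1-0->q2 q1-1->q0 q2-0->q3 q2-1->q0 q3-0->q3 q3-1->q3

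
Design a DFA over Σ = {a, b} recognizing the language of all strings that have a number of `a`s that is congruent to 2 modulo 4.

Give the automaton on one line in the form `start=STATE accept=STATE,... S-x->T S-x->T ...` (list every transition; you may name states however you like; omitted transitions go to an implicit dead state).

The only thing that matters is how many `a`s have appeared, reduced mod 4. Use one state per residue: q0 for 0, …, q3 for 3. Reading `a` moves to the next residue; anything else stays put. q2 is accepting.
        a   b  
>  q0   q1  q0 
   q1   q2  q1 
 * q2   q3  q2 
   q3   q0  q3 
(> = start, * = accepting)

start=q0 accept=q2 q0-a->q1 q0-b->q0 q1-a->q2 q1-b->q1 q2-a->q3 q2-b->q2 q3-a->q0 q3-b->q3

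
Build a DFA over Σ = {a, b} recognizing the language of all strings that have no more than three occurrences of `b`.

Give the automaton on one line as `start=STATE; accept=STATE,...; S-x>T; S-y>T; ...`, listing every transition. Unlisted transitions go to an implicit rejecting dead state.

Only the number of `b`s matters, and only up to 4. Make a chain q0 → q1 → q2 → q3 → q4 advanced by each `b` (with q4 absorbing); every other symbol self-loops. The accepting set is {q0, q1, q2, q3}.
A 5-state machine:
        a   b  
>* q0   q0  q1 
 * q1   q1  q2 
 * q2   q2  q3 
 * q3   q3  q4 
   q4   q4  q4 
(> = start, * = accepting)

start=q0; accept=q0,q1,q2,q3; q0-a>q0; q0-b>q1; q1-a>q1; q1-b>q2; q2-a>q2; q2-b>q3; q3-a>q3; q3-b>q4; q4-a>q4; q4-b>q4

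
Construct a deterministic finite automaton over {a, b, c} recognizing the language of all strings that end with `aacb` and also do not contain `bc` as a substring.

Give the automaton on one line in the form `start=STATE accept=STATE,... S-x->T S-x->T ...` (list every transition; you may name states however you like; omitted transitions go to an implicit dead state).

Build one automaton per condition and run them in lockstep. The first has 5 states tracking how much of the suffix `aacb` has currently been matched; the second has 3 states tracking partial matches of the forbidden pattern `bc`. A product state is a pair (one from each), accepting exactly when both do. Minimizing collapses redundant product states.
7 states suffice.
        a   b   c  
>  s0   s1  s2  s0 
   s1   s3  s2  s0 
   s2   s1  s2  s4 
   s3   s3  s2  s5 
   s4   s4  s4  s4 
   s5   s1  s6  s0 
 * s6   s1  s2  s4 
(> = start, * = accepting)

start=s0 accept=s6 s0-a->s1 s0-b->s2 s0-c->s0 s1-a->s3 s1-b->s2 s1-c->s0 s2-a->s1 s2-b->s2 s2-c->s4 s3-a->s3 s3-b->s2 s3-c->s5 s4-a->s4 s4-b->s4 s4-c->s4 s5-a->s1 s5-b->s6 s5-c->s0 s6-a->s1 s6-b->s2 s6-c->s4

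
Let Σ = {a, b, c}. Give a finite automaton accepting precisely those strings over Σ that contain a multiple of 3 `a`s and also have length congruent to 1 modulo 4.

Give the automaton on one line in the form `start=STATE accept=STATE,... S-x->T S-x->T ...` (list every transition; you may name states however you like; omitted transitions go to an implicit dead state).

Build one automaton per condition and run them in lockstep. The first has 3 states tracking the count of `a`s modulo 3; the second has 4 states tracking the input length modulo 4. A product state is a pair (one from each), accepting exactly when both do.
A 12-state machine:
          a    b    c  
>  q0     q1   q2   q2 
   q1     q3   q4   q4 
 * q2     q4   q5   q5 
   q3     q6   q7   q7 
   q4     q7   q8   q8 
   q5     q8   q6   q6 
   q6     q9   q0   q0 
   q7     q0  q10  q10 
   q8    q10   q9   q9 
   q9    q11   q1   q1 
   q10    q2  q11  q11 
   q11    q5   q3   q3 
(> = start, * = accepting)

start=q0 accept=q2 q0-a->q1 q0-b->q2 q0-c->q2 q1-a->q3 q1-b->q4 q1-c->q4 q2-a->q4 q2-b->q5 q2-c->q5 q3-a->q6 q3-b->q7 q3-c->q7 q4-a->q7 q4-b->q8 q4-c->q8 q5-a->q8 q5-b->q6 q5-c->q6 q6-a->q9 q6-b->q0 q6-c->q0 q7-a->q0 q7-b->q10 q7-c->q10 q8-a->q10 q8-b->q9 q8-c->q9 q9-a->q11 q9-b->q1 q9-c->q1 q10-a->q2 q10-b->q11 q10-c->q11 q11-a->q5 q11-b->q3 q11-c->q3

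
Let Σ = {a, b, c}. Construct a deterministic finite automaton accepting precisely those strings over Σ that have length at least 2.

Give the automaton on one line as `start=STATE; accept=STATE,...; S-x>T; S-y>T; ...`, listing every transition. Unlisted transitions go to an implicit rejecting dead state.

start=s0; accept=s2,s3; s0-a>s1; s0-b>s1; s0-c>s1; s1-a>s2; s1-b>s2; s1-c>s2; s2-a>s3; s2-b>s3; s2-c>s3; s3-a>s3; s3-b>s3; s3-c>s3

Count input length up to 3: every symbol moves from s0 toward s3, which means 'more than 2' and absorbs. Accept from {s2, s3}.
4 states suffice.
        a   b   c  
>  s0   s1  s1  s1 
   s1   s2  s2  s2 
 * s2   s3  s3  s3 
 * s3   s3  s3  s3 
(> = start, * = accepting)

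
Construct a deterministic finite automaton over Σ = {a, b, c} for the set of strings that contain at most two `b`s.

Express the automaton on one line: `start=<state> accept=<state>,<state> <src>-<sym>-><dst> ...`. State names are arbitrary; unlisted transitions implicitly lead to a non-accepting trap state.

start=S0 accept=S0,S1,S2 S0-a->S0 S0-b->S1 S0-c->S0 S1-a->S1 S1-b->S2 S1-c->S1 S2-a->S2 S2-b->S3 S2-c->S2 S3-a->S3 S3-b->S3 S3-c->S3

Only the number of `b`s matters, and only up to 3. Make a chain S0 → S1 → S2 → S3 advanced by each `b` (with S3 absorbing); every other symbol self-loops. The accepting set is {S0, S1, S2}.
A 4-state machine:
        a   b   c  
>* S0   S0  S1  S0 
 * S1   S1  S2  S1 
 * S2   S2  S3  S2 
   S3   S3  S3  S3 
(> = start, * = accepting)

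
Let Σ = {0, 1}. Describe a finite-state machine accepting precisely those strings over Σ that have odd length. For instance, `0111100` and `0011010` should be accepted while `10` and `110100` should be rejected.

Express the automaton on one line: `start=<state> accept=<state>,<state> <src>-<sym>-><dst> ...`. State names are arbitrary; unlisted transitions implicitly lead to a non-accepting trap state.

Count input length modulo 2: every symbol advances one step around the cycle q0 → q1 → q0. Accept at q1.
2 states suffice.
        0   1  
>  q0   q1  q1 
 * q1   q0  q0 
(> = start, * = accepting)

start=q0 accept=q1 q0-0->q1 q0-1->q1 q1-0->q0 q1-1->q0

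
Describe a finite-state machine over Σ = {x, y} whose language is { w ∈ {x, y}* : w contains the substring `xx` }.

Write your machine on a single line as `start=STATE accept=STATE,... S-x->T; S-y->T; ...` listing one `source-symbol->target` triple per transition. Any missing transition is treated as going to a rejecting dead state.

States s0..s1 record the length of the longest prefix of `xx` that matches the current input suffix. Reaching s2 means `xx` has been seen, and we stay there forever. Accept from s2.
        x   y  
>  s0   s1  s0 
   s1   s2  s0 
 * s2   s2  s2 
(> = start, * = accepting)

start=s0; accept=s2; s0-x->s1; s0-y->s0; s1-x->s2; s1-y->s0; s2-x->s2; s2-y->s2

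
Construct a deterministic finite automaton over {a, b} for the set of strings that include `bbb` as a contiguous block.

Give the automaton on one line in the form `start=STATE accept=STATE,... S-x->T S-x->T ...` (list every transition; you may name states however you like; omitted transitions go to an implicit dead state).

start=s0 accept=s3 s0-a->s0 s0-b->s1 s1-a->s0 s1-b->s2 s2-a->s0 s2-b->s3 s3-a->s3 s3-b->s3

States s0..s2 record the length of the longest prefix of `bbb` that matches the current input suffix. Reaching s3 means `bbb` has been seen, and we stay there forever. Accept from s3.
A 4-state machine:
        a   b  
>  s0   s0  s1 
   s1   s0  s2 
   s2   s0  s3 
 * s3   s3  s3 
(> = start, * = accepting)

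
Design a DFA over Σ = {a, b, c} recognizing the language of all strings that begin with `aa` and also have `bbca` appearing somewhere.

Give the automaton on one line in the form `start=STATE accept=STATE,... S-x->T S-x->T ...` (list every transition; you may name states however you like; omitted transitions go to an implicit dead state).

start=q0 accept=q7 q0-a->q1 q0-b->q2 q0-c->q2 q1-a->q3 q1-b->q2 q1-c->q2 q2-a->q2 q2-b->q2 q2-c->q2 q3-a->q3 q3-b->q4 q3-c->q3 q4-a->q3 q4-b->q5 q4-c->q3 q5-a->q3 q5-b->q5 q5-c->q6 q6-a->q7 q6-b->q4 q6-c->q3 q7-a->q7 q7-b->q7 q7-c->q7

Run two small machines in parallel and take their product. One (4 states) tracks whether the input so far still matches the prefix `aa`; the other (5 states) tracks whether and how much of `bbca` has been seen. Each combined state is a pair, one component from each; accept when both components accept. After merging equivalent states the machine shrinks.
        a   b   c  
>  q0   q1  q2  q2 
   q1   q3  q2  q2 
   q2   q2  q2  q2 
   q3   q3  q4  q3 
   q4   q3  q5  q3 
   q5   q3  q5  q6 
   q6   q7  q4  q3 
 * q7   q7  q7  q7 
(> = start, * = accepting)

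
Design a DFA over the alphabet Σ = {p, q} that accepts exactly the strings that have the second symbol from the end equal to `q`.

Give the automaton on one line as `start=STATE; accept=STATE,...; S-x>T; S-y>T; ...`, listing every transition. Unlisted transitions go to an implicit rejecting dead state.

start=s0; accept=s5,s6; s0-p>s1; s0-q>s2; s1-p>s3; s1-q>s4; s2-p>s5; s2-q>s6; s3-p>s3; s3-q>s4; s4-p>s5; s4-q>s6; s5-p>s3; s5-q>s4; s6-p>s5; s6-q>s6

A DFA must remember the last 2 symbols (since which symbol is second-to-last isn't known until the input ends). Use one state per possible window of the last ≤2 symbols; accept from those whose window starts with `q`.
With 7 states:
        p   q  
>  s0   s1  s2 
   s1   s3  s4 
   s2   s5  s6 
   s3   s3  s4 
   s4   s5  s6 
 * s5   s3  s4 
 * s6   s5  s6 
(> = start, * = accepting)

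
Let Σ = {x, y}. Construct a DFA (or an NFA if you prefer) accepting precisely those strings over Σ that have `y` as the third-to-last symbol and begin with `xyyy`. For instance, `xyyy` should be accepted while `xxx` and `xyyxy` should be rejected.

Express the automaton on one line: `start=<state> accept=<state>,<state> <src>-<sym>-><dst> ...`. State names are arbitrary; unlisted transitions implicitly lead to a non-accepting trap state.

start=S0 accept=S16,S17,S18,S19 S0-x->S1 S0-y->S2 S1-x->S3 S1-y->S4 S2-x->S5 S2-y->S6 S3-x->S7 S3-y->S8 S4-x->S9 S4-y->S10 S5-x->S11 S5-y->S12 S6-x->S13 S6-y->S14 S7-x->S7 S7-y->S8 S8-x->S9 S8-y->S15 S9-x->S11 S9-y->S12 S10-x->S13 S10-y->S16 S11-x->S7 S11-y->S8 S12-x->S9 S12-y->S15 S13-x->S11 S13-y->S12 S14-x->S13 S14-y->S14 S15-x->S13 S15-y->S14 S16-x->S17 S16-y->S16 S17-x->S18 S17-y->S19 S18-x->S20 S18-y->S21 S19-x->S22 S19-y->S23 S20-x->S20 S20-y->S21 S21-x->S22 S21-y->S23 S22-x->S18 S22-y->S19 S23-x->S17 S23-y->S16

Build one automaton per condition and run them in lockstep. One (15 states) tracks the last 3 symbols read; the other (6 states) tracks whether the input so far still matches the prefix `xyyy`. Each combined state is a pair, one component from each; accept when both components accept.
With 24 states:
          x    y  
>  S0     S1   S2 
   S1     S3   S4 
   S2     S5   S6 
   S3     S7   S8 
   S4     S9  S10 
   S5    S11  S12 
   S6    S13  S14 
   S7     S7   S8 
   S8     S9  S15 
   S9    S11  S12 
   S10   S13  S16 
   S11    S7   S8 
   S12    S9  S15 
   S13   S11  S12 
   S14   S13  S14 
   S15   S13  S14 
 * S16   S17  S16 
 * S17   S18  S19 
 * S18   S20  S21 
 * S19   S22  S23 
   S20   S20  S21 
   S21   S22  S23 
   S22   S18  S19 
   S23   S17  S16 
(> = start, * = accepting)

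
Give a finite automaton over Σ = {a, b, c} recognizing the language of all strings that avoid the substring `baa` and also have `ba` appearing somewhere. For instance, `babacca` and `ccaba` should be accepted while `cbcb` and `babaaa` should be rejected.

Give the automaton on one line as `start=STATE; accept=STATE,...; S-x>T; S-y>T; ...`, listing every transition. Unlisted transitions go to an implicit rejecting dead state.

start=q0; accept=q2,q4,q5; q0-a>q0; q0-b>q1; q0-c>q0; q1-a>q2; q1-b>q1; q1-c>q0; q2-a>q3; q2-b>q4; q2-c>q5; q3-a>q3; q3-b>q3; q3-c>q3; q4-a>q2; q4-b>q4; q4-c>q5; q5-a>q5; q5-b>q4; q5-c>q5

Run two small machines in parallel and take their product. The first has 4 states tracking partial matches of the forbidden pattern `baa`; the second has 3 states tracking whether and how much of `ba` has been seen. A product state is a pair (one from each), accepting exactly when both do.
A 6-state machine:
        a   b   c  
>  q0   q0  q1  q0 
   q1   q2  q1  q0 
 * q2   q3  q4  q5 
   q3   q3  q3  q3 
 * q4   q2  q4  q5 
 * q5   q5  q4  q5 
(> = start, * = accepting)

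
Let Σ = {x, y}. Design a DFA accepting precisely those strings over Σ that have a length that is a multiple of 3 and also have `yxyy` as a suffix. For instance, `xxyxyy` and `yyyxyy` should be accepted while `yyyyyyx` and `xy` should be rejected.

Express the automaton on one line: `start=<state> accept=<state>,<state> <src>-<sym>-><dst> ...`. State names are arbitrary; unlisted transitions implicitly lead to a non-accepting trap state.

Build one automaton per condition and run them in lockstep. One (3 states) tracks the input length modulo 3; the other (5 states) tracks how much of the suffix `yxyy` has currently been matched. Each combined state is a pair, one component from each; accept when both components accept.
With 15 states:
          x    y  
>  q0     q1   q2 
   q1     q3   q4 
   q2     q5   q4 
   q3     q0   q6 
   q4     q7   q6 
   q5     q0   q8 
   q6     q9   q2 
   q7     q1  q10 
   q8     q9  q11 
   q9     q3  q12 
   q10    q5  q13 
   q11    q5   q4 
   q12    q7  q14 
   q13    q7   q6 
 * q14    q9   q2 
(> = start, * = accepting)

start=q0 accept=q14 q0-x->q1 q0-y->q2 q1-x->q3 q1-y->q4 q2-x->q5 q2-y->q4 q3-x->q0 q3-y->q6 q4-x->q7 q4-y->q6 q5-x->q0 q5-y->q8 q6-x->q9 q6-y->q2 q7-x->q1 q7-y->q10 q8-x->q9 q8-y->q11 q9-x->q3 q9-y->q12 q10-x->q5 q10-y->q13 q11-x->q5 q11-y->q4 q12-x->q7 q12-y->q14 q13-x->q7 q13-y->q6 q14-x->q9 q14-y->q2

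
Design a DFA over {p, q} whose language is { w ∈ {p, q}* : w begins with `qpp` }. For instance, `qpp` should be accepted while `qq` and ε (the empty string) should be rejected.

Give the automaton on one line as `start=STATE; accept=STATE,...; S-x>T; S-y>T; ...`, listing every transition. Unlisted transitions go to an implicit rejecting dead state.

Walk along `qpp` while the input agrees: from S0 take `q` to S1, and so on. Any deviation drops to the rejecting sink S4. Once S3 is reached the prefix is confirmed and every continuation is accepted.
5 states suffice.
        p   q  
>  S0   S4  S1 
   S1   S2  S4 
   S2   S3  S4 
 * S3   S3  S3 
   S4   S4  S4 
(> = start, * = accepting)

start=S0; accept=S3; S0-p>S4; S0-q>S1; S1-p>S2; S1-q>S4; S2-p>S3; S2-q>S4; S3-p>S3; S3-q>S3; S4-p>S4; S4-q>S4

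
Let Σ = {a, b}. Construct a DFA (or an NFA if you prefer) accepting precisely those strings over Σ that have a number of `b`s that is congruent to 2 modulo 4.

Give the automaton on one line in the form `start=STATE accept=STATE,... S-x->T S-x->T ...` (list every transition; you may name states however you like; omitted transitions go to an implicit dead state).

Keep the running count of `b`s modulo 4: each `b` advances along the cycle q0 → q1 → q2 → q3 → q0 while other symbols loop. Accept at q2.
        a   b  
>  q0   q0  q1 
   q1   q1  q2 
 * q2   q2  q3 
   q3   q3  q0 
(> = start, * = accepting)

start=q0 accept=q2 q0-a->q0 q0-b->q1 q1-a->q1 q1-b->q2 q2-a->q2 q2-b->q3 q3-a->q3 q3-b->q0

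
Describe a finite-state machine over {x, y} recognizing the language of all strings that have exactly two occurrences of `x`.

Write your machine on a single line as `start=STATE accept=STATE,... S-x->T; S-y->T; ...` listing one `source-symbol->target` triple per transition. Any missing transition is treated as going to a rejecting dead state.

Only the number of `x`s matters, and only up to 3. Make a chain s0 → s1 → s2 → s3 advanced by each `x` (with s3 absorbing); every other symbol self-loops. The accepting set is {s2}.
With 4 states:
        x   y  
>  s0   s1  s0 
   s1   s2  s1 
 * s2   s3  s2 
   s3   s3  s3 
(> = start, * = accepting)

start=s0; accept=s2; s0-x->s1; s0-y->s0; s1-x->s2; s1-y->s1; s2-x->s3; s2-y->s2; s3-x->s3; s3-y->s3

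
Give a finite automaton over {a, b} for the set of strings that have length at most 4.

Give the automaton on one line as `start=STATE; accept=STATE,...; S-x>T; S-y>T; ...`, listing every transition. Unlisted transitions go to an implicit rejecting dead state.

start=q0; accept=q0,q1,q2,q3,q4; q0-a>q1; q0-b>q1; q1-a>q2; q1-b>q2; q2-a>q3; q2-b>q3; q3-a>q4; q3-b>q4; q4-a>q5; q4-b>q5; q5-a>q5; q5-b>q5

We only need to distinguish lengths 0, 1, …, 4, and '>4'. Chain q0 → q1 → q2 → q3 → q4 → q5 on every symbol, with q5 looping. Accepting states: {q0, q1, q2, q3, q4}.
With 6 states:
        a   b  
>* q0   q1  q1 
 * q1   q2  q2 
 * q2   q3  q3 
 * q3   q4  q4 
 * q4   q5  q5 
   q5   q5  q5 
(> = start, * = accepting)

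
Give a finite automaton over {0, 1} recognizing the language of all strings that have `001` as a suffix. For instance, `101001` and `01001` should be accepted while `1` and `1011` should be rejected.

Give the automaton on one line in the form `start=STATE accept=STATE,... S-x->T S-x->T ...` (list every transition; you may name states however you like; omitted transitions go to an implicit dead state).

start=q0 accept=q3 q0-0->q1 q0-1->q0 q1-0->q2 q1-1->q0 q2-0->q2 q2-1->q3 q3-0->q1 q3-1->q0

Let each state record the length of the longest suffix of the input read so far that is also a prefix of `001`. q1 means the last symbol is `0`; q2 means the last 2 symbols are `00`; q3 means the last 3 symbols are `001`. Accept only at q3, where the string currently ends in `001`.
4 states suffice.
        0   1  
>  q0   q1  q0 
   q1   q2  q0 
   q2   q2  q3 
 * q3   q1  q0 
(> = start, * = accepting)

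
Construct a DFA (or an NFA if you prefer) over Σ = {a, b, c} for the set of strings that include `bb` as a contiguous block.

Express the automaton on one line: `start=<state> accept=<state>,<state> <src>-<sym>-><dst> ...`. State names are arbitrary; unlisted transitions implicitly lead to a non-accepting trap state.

Track how much of `bb` has been matched so far: state S0 is no progress, S2 is the absorbing accept state reached once `bb` has occurred. Intermediate states record partial matches; on a mismatch, fall back to the longest reusable overlap.
With 3 states:
        a   b   c  
>  S0   S0  S1  S0 
   S1   S0  S2  S0 
 * S2   S2  S2  S2 
(> = start, * = accepting)

start=S0 accept=S2 S0-a->S0 S0-b->S1 S0-c->S0 S1-a->S0 S1-b->S2 S1-c->S0 S2-a->S2 S2-b->S2 S2-c->S2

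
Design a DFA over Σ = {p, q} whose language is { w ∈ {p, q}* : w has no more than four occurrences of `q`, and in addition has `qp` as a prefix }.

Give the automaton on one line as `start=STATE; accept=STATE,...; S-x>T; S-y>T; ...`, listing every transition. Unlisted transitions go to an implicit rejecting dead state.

start=A; accept=D,E,F,G; A-p>B; A-q>C; B-p>B; B-q>B; C-p>D; C-q>B; D-p>D; D-q>E; E-p>E; E-q>F; F-p>F; F-q>G; G-p>G; G-q>B

Build one automaton per condition and run them in lockstep. One (6 states) tracks the count of `q`s, saturating at 5; the other (4 states) tracks whether the input so far still matches the prefix `qp`. Each combined state is a pair, one component from each; accept when both components accept. Equivalent product states are then merged.
7 states suffice.
       p  q 
>  A   B  C 
   B   B  B 
   C   D  B 
 * D   D  E 
 * E   E  F 
 * F   F  G 
 * G   G  B 
(> = start, * = accepting)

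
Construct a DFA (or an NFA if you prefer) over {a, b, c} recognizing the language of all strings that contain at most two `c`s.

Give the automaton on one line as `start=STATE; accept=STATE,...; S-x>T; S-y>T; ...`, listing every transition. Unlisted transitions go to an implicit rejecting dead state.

Only the number of `c`s matters, and only up to 3. Make a chain q0 → q1 → q2 → q3 advanced by each `c` (with q3 absorbing); every other symbol self-loops. The accepting set is {q0, q1, q2}.
A 4-state machine:
        a   b   c  
>* q0   q0  q0  q1 
 * q1   q1  q1  q2 
 * q2   q2  q2  q3 
   q3   q3  q3  q3 
(> = start, * = accepting)

start=q0; accept=q0,q1,q2; q0-a>q0; q0-b>q0; q0-c>q1; q1-a>q1; q1-b>q1; q1-c>q2; q2-a>q2; q2-b>q2; q2-c>q3; q3-a>q3; q3-b>q3; q3-c>q3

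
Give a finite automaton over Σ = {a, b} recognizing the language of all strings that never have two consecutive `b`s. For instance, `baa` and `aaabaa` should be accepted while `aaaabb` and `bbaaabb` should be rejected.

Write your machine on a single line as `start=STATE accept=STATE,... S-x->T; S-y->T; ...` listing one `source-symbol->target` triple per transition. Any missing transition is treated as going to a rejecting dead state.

This is the complement of 'contains `bb`'. Use the same substring-matching states — s0 through s2 holding how much of `bb` has just been matched — but flip the accepting set: everything except the trap s2 accepts.
A 3-state machine:
        a   b  
>* s0   s0  s1 
 * s1   s0  s2 
   s2   s2  s2 
(> = start, * = accepting)

start=s0; accept=s0,s1; s0-a->s0; s0-b->s1; s1-a->s0; s1-b->s2; s2-a->s2; s2-b->s2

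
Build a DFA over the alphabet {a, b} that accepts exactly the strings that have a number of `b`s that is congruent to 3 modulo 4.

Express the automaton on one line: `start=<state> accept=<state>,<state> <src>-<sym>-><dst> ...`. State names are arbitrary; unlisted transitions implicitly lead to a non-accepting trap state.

The only thing that matters is how many `b`s have appeared, reduced mod 4. Use one state per residue: S0 for 0, …, S3 for 3. Reading `b` moves to the next residue; anything else stays put. S3 is accepting.
A 4-state machine:
        a   b  
>  S0   S0  S1 
   S1   S1  S2 
   S2   S2  S3 
 * S3   S3  S0 
(> = start, * = accepting)

start=S0 accept=S3 S0-a->S0 S0-b->S1 S1-a->S1 S1-b->S2 S2-a->S2 S2-b->S3 S3-a->S3 S3-b->S0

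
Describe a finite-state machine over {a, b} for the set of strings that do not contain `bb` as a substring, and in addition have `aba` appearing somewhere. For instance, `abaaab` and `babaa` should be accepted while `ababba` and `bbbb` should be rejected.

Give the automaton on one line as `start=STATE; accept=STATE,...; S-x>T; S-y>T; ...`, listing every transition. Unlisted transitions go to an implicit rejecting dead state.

Run two small machines in parallel and take their product. One (3 states) tracks partial matches of the forbidden pattern `bb`; the other (4 states) tracks whether and how much of `aba` has been seen. Each combined state is a pair, one component from each; accept when both components accept. Equivalent product states are then merged.
7 states suffice.
        a   b  
>  q0   q1  q2 
   q1   q1  q3 
   q2   q1  q4 
   q3   q5  q4 
   q4   q4  q4 
 * q5   q5  q6 
 * q6   q5  q4 
(> = start, * = accepting)

start=q0; accept=q5,q6; q0-a>q1; q0-b>q2; q1-a>q1; q1-b>q3; q2-a>q1; q2-b>q4; q3-a>q5; q3-b>q4; q4-a>q4; q4-b>q4; q5-a>q5; q5-b>q6; q6-a>q5; q6-b>q4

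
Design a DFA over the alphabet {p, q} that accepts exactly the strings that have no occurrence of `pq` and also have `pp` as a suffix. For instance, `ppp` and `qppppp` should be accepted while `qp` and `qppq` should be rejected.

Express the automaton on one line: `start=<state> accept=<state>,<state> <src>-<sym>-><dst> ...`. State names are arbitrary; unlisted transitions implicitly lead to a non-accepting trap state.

Handle the two conditions separately and then intersect. The first has 3 states tracking partial matches of the forbidden pattern `pq`; the second has 3 states tracking how much of the suffix `pp` has currently been matched. A product state is a pair (one from each), accepting exactly when both do. After merging equivalent states the machine shrinks.
4 states suffice.
        p   q  
>  S0   S1  S0 
   S1   S2  S3 
 * S2   S2  S3 
   S3   S3  S3 
(> = start, * = accepting)

start=S0 accept=S2 S0-p->S1 S0-q->S0 S1-p->S2 S1-q->S3 S2-p->S2 S2-q->S3 S3-p->S3 S3-q->S3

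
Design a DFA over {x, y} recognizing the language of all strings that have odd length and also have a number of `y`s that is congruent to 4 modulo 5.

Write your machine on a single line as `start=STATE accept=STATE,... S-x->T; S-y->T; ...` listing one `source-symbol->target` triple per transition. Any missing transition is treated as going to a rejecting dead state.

Build one automaton per condition and run them in lockstep. One (2 states) tracks the input length modulo 2; the other (5 states) tracks the count of `y`s modulo 5. Each combined state is a pair, one component from each; accept when both components accept.
With 10 states:
        x   y  
>  S0   S1  S2 
   S1   S0  S3 
   S2   S3  S4 
   S3   S2  S5 
   S4   S5  S6 
   S5   S4  S7 
   S6   S7  S8 
   S7   S6  S9 
   S8   S9  S1 
 * S9   S8  S0 
(> = start, * = accepting)

start=S0; accept=S9; S0-x->S1; S0-y->S2; S1-x->S0; S1-y->S3; S2-x->S3; S2-y->S4; S3-x->S2; S3-y->S5; S4-x->S5; S4-y->S6; S5-x->S4; S5-y->S7; S6-x->S7; S6-y->S8; S7-x->S6; S7-y->S9; S8-x->S9; S8-y->S1; S9-x->S8; S9-y->S0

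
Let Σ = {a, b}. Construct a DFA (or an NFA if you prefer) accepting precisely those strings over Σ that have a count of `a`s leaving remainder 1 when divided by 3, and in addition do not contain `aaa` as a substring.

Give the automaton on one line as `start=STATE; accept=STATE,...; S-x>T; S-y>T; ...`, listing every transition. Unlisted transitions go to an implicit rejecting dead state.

Build one automaton per condition and run them in lockstep. One (3 states) tracks the count of `a`s modulo 3; the other (4 states) tracks partial matches of the forbidden pattern `aaa`. Each combined state is a pair, one component from each; accept when both components accept.
          a    b  
>  q0     q1   q0 
 * q1     q2   q3 
   q2     q4   q5 
 * q3     q6   q3 
   q4     q7   q4 
   q5     q8   q5 
   q6     q9   q5 
   q7    q10   q7 
   q8    q11   q0 
   q9     q7   q0 
   q10    q4  q10 
 * q11   q10   q3 
(> = start, * = accepting)

start=q0; accept=q1,q3,q11; q0-a>q1; q0-b>q0; q1-a>q2; q1-b>q3; q2-a>q4; q2-b>q5; q3-a>q6; q3-b>q3; q4-a>q7; q4-b>q4; q5-a>q8; q5-b>q5; q6-a>q9; q6-b>q5; q7-a>q10; q7-b>q7; q8-a>q11; q8-b>q0; q9-a>q7; q9-b>q0; q10-a>q4; q10-b>q10; q11-a>q10; q11-b>q3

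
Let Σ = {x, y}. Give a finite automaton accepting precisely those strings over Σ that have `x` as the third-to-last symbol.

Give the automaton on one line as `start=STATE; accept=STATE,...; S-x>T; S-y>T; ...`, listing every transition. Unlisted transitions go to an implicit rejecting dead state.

Because acceptance depends on a position counted from the end, the machine has to buffer the most recent 3 symbols. Make each state the string of the last up-to-3 symbols read; on input `x` shift the window left and append `x`. Accept when the buffered window has length 3 and begins with `x`.
With 15 states:
          x    y  
>  q0     q1   q2 
   q1     q3   q4 
   q2     q5   q6 
   q3     q7   q8 
   q4     q9  q10 
   q5    q11  q12 
   q6    q13  q14 
 * q7     q7   q8 
 * q8     q9  q10 
 * q9    q11  q12 
 * q10   q13  q14 
   q11    q7   q8 
   q12    q9  q10 
   q13   q11  q12 
   q14   q13  q14 
(> = start, * = accepting)

start=q0; accept=q7,q8,q9,q10; q0-x>q1; q0-y>q2; q1-x>q3; q1-y>q4; q2-x>q5; q2-y>q6; q3-x>q7; q3-y>q8; q4-x>q9; q4-y>q10; q5-x>q11; q5-y>q12; q6-x>q13; q6-y>q14; q7-x>q7; q7-y>q8; q8-x>q9; q8-y>q10; q9-x>q11; q9-y>q12; q10-x>q13; q10-y>q14; q11-x>q7; q11-y>q8; q12-x>q9; q12-y>q10; q13-x>q11; q13-y>q12; q14-x>q13; q14-y>q14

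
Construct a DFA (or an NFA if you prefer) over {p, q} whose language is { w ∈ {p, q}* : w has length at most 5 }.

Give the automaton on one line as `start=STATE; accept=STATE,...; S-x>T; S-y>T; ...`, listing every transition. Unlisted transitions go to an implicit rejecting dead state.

start=A; accept=A,B,C,D,E,F; A-p>B; A-q>B; B-p>C; B-q>C; C-p>D; C-q>D; D-p>E; D-q>E; E-p>F; E-q>F; F-p>G; F-q>G; G-p>G; G-q>G

We only need to distinguish lengths 0, 1, …, 5, and '>5'. Chain A → B → C → D → E → F → G on every symbol, with G looping. Accepting states: {A, B, C, D, E, F}.
A 7-state machine:
       p  q 
>* A   B  B 
 * B   C  C 
 * C   D  D 
 * D   E  E 
 * E   F  F 
 * F   G  G 
   G   G  G 
(> = start, * = accepting)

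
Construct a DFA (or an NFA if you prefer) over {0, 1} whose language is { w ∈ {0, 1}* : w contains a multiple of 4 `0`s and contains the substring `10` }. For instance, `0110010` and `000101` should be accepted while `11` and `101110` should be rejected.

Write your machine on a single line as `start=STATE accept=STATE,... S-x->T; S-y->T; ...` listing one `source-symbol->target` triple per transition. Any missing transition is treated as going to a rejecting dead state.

Run two small machines in parallel and take their product. One (4 states) tracks the count of `0`s modulo 4; the other (3 states) tracks whether and how much of `10` has been seen. Each combined state is a pair, one component from each; accept when both components accept. Minimizing collapses redundant product states.
        0   1  
>  S0   S1  S2 
   S1   S3  S4 
   S2   S4  S2 
   S3   S5  S6 
   S4   S6  S4 
   S5   S0  S7 
   S6   S7  S6 
   S7   S8  S7 
 * S8   S4  S8 
(> = start, * = accepting)

start=S0; accept=S8; S0-0->S1; S0-1->S2; S1-0->S3; S1-1->S4; S2-0->S4; S2-1->S2; S3-0->S5; S3-1->S6; S4-0->S6; S4-1->S4; S5-0->S0; S5-1->S7; S6-0->S7; S6-1->S6; S7-0->S8; S7-1->S7; S8-0->S4; S8-1->S8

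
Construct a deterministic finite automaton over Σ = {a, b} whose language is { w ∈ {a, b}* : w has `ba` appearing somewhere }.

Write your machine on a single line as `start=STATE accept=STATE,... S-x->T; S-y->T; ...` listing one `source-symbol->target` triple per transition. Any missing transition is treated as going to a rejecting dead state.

States S0..S1 record the length of the longest prefix of `ba` that matches the current input suffix. Reaching S2 means `ba` has been seen, and we stay there forever. Accept from S2.
3 states suffice.
        a   b  
>  S0   S0  S1 
   S1   S2  S1 
 * S2   S2  S2 
(> = start, * = accepting)

start=S0; accept=S2; S0-a->S0; S0-b->S1; S1-a->S2; S1-b->S1; S2-a->S2; S2-b->S2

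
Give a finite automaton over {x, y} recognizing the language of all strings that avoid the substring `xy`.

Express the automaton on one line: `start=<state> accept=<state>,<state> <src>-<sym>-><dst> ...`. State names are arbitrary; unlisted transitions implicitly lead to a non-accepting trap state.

start=q0 accept=q0,q1 q0-x->q1 q0-y->q0 q1-x->q1 q1-y->q2 q2-x->q2 q2-y->q2

Track partial matches of the forbidden pattern `xy`. State q2 is a dead state reached once `xy` has occurred; every other state accepts. q0 means no part of `xy` is currently matched.
A 3-state machine:
        x   y  
>* q0   q1  q0 
 * q1   q1  q2 
   q2   q2  q2 
(> = start, * = accepting)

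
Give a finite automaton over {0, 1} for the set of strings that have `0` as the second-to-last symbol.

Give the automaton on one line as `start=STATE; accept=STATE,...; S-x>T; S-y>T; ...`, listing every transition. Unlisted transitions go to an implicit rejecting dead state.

A DFA must remember the last 2 symbols (since which symbol is second-to-last isn't known until the input ends). Use one state per possible window of the last ≤2 symbols; accept from those whose window starts with `0`.
        0   1  
>  q0   q1  q2 
   q1   q3  q4 
   q2   q5  q6 
 * q3   q3  q4 
 * q4   q5  q6 
   q5   q3  q4 
   q6   q5  q6 
(> = start, * = accepting)

start=q0; accept=q3,q4; q0-0>q1; q0-1>q2; q1-0>q3; q1-1>q4; q2-0>q5; q2-1>q6; q3-0>q3; q3-1>q4; q4-0>q5; q4-1>q6; q5-0>q3; q5-1>q4; q6-0>q5; q6-1>q6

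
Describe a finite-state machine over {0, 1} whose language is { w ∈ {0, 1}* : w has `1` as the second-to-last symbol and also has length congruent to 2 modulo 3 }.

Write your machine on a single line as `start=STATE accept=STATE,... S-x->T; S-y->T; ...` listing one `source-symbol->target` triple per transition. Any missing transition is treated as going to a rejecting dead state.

start=S0; accept=S5,S6; S0-0->S1; S0-1->S2; S1-0->S3; S1-1->S4; S2-0->S5; S2-1->S6; S3-0->S7; S3-1->S8; S4-0->S9; S4-1->S10; S5-0->S7; S5-1->S8; S6-0->S9; S6-1->S10; S7-0->S11; S7-1->S12; S8-0->S13; S8-1->S14; S9-0->S11; S9-1->S12; S10-0->S13; S10-1->S14; S11-0->S3; S11-1->S4; S12-0->S5; S12-1->S6; S13-0->S3; S13-1->S4; S14-0->S5; S14-1->S6

Handle the two conditions separately and then intersect. The first has 7 states tracking the last 2 symbols read; the second has 3 states tracking the input length modulo 3. A product state is a pair (one from each), accepting exactly when both do.
A 15-state machine:
          0    1  
>  S0     S1   S2 
   S1     S3   S4 
   S2     S5   S6 
   S3     S7   S8 
   S4     S9  S10 
 * S5     S7   S8 
 * S6     S9  S10 
   S7    S11  S12 
   S8    S13  S14 
   S9    S11  S12 
   S10   S13  S14 
   S11    S3   S4 
   S12    S5   S6 
   S13    S3   S4 
   S14    S5   S6 
(> = start, * = accepting)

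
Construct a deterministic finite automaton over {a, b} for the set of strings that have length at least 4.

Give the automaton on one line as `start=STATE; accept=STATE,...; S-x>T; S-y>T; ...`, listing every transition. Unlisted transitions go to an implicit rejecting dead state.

We only need to distinguish lengths 0, 1, …, 4, and '>4'. Chain S0 → S1 → S2 → S3 → S4 → S5 on every symbol, with S5 looping. Accepting states: {S4, S5}.
6 states suffice.
        a   b  
>  S0   S1  S1 
   S1   S2  S2 
   S2   S3  S3 
   S3   S4  S4 
 * S4   S5  S5 
 * S5   S5  S5 
(> = start, * = accepting)

start=S0; accept=S4,S5; S0-a>S1; S0-b>S1; S1-a>S2; S1-b>S2; S2-a>S3; S2-b>S3; S3-a>S4; S3-b>S4; S4-a>S5; S4-b>S5; S5-a>S5; S5-b>S5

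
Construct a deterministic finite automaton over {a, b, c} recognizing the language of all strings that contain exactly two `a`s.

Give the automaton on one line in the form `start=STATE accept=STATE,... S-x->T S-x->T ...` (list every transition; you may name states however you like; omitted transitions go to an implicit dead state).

start=S0 accept=S2 S0-a->S1 S0-b->S0 S0-c->S0 S1-a->S2 S1-b->S1 S1-c->S1 S2-a->S3 S2-b->S2 S2-c->S2 S3-a->S3 S3-b->S3 S3-c->S3

Only the number of `a`s matters, and only up to 3. Make a chain S0 → S1 → S2 → S3 advanced by each `a` (with S3 absorbing); every other symbol self-loops. The accepting set is {S2}.
        a   b   c  
>  S0   S1  S0  S0 
   S1   S2  S1  S1 
 * S2   S3  S2  S2 
   S3   S3  S3  S3 
(> = start, * = accepting)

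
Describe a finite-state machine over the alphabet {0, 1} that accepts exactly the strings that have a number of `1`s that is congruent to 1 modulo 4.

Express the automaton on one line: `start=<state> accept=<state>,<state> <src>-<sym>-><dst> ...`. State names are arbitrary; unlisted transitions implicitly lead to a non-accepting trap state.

Keep the running count of `1`s modulo 4: each `1` advances along the cycle s0 → s1 → s2 → s3 → s0 while other symbols loop. Accept at s1.
A 4-state machine:
        0   1  
>  s0   s0  s1 
 * s1   s1  s2 
   s2   s2  s3 
   s3   s3  s0 
(> = start, * = accepting)

start=s0 accept=s1 s0-0->s0 s0-1->s1 s1-0->s1 s1-1->s2 s2-0->s2 s2-1->s3 s3-0->s3 s3-1->s0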